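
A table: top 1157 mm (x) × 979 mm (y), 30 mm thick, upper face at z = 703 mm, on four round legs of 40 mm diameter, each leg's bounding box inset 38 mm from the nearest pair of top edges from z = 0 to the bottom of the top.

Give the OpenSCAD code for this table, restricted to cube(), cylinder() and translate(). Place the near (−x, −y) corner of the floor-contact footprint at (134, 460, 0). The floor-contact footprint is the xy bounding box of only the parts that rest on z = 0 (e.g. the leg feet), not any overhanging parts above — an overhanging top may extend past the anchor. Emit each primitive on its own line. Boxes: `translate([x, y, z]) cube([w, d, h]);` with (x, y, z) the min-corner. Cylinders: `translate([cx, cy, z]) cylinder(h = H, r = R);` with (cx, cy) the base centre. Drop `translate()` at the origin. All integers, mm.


// leg_h = 703 - 30 = 673
translate([96, 422, 673]) cube([1157, 979, 30]);
translate([154, 480, 0]) cylinder(h = 673, r = 20);
translate([1195, 480, 0]) cylinder(h = 673, r = 20);
translate([154, 1343, 0]) cylinder(h = 673, r = 20);
translate([1195, 1343, 0]) cylinder(h = 673, r = 20);


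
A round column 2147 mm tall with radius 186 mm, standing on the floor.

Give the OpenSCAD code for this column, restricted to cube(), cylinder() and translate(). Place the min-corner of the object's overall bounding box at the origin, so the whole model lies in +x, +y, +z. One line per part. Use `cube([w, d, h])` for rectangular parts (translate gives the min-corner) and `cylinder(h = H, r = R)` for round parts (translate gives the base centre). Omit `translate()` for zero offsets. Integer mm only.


translate([186, 186, 0]) cylinder(h = 2147, r = 186);


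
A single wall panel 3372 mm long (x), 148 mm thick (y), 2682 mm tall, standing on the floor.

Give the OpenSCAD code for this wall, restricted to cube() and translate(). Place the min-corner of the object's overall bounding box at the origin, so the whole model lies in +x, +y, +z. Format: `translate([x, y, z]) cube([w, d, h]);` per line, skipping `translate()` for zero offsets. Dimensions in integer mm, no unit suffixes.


cube([3372, 148, 2682]);


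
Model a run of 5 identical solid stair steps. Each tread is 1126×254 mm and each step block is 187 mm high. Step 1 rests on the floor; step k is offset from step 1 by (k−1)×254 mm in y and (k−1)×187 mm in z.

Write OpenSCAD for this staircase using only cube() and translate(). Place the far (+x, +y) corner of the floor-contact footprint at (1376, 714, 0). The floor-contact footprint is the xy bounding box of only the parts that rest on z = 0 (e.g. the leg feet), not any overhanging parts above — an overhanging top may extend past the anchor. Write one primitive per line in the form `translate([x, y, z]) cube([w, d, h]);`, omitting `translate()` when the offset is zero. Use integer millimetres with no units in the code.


translate([250, 460, 0]) cube([1126, 254, 187]);
translate([250, 714, 187]) cube([1126, 254, 187]);
translate([250, 968, 374]) cube([1126, 254, 187]);
translate([250, 1222, 561]) cube([1126, 254, 187]);
translate([250, 1476, 748]) cube([1126, 254, 187]);


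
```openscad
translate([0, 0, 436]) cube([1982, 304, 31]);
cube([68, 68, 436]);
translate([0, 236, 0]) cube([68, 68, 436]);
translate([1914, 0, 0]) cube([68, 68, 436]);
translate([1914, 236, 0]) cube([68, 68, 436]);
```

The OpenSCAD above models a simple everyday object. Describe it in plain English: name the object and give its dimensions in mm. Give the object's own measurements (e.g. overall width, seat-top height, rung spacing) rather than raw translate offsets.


A bench: a 1982×304 mm seat slab, 31 mm thick, top at z = 467 mm, on four 68×68 mm square legs flush with the seat corners and standing on z = 0.


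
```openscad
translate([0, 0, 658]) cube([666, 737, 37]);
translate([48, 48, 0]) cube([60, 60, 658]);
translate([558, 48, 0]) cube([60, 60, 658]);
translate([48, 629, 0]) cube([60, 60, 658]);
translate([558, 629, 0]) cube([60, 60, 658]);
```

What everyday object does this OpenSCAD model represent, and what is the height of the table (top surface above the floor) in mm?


A table. The table height is 695 mm.

A 666×737×37 slab sits at z = 658 on four 60 mm square posts — a table. The top surface is at 658 + 37 = 695 mm.


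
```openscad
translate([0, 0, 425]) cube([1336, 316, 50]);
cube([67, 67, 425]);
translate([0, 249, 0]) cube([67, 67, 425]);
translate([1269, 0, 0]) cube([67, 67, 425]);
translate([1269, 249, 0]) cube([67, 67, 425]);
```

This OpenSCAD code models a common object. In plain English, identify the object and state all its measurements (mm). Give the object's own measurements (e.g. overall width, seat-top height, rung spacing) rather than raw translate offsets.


A bench: a 1336×316 mm seat slab, 50 mm thick, top at z = 475 mm, on four 67×67 mm square legs flush with the seat corners and standing on z = 0.


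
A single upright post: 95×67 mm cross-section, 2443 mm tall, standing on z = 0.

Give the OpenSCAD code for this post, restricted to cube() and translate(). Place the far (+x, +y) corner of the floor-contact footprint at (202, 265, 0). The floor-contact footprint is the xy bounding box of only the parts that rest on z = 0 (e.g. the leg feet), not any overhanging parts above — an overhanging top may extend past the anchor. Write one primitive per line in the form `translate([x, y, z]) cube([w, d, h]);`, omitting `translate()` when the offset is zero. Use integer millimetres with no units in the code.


translate([107, 198, 0]) cube([95, 67, 2443]);


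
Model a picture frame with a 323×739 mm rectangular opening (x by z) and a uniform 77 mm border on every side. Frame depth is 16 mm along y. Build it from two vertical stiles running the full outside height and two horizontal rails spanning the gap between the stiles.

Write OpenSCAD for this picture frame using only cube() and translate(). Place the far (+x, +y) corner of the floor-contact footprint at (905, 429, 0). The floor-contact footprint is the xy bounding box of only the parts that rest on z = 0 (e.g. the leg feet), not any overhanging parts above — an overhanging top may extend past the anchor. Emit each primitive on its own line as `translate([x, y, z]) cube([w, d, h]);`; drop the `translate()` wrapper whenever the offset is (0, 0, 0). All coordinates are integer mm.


translate([428, 413, 0]) cube([77, 16, 893]);
translate([828, 413, 0]) cube([77, 16, 893]);
translate([505, 413, 0]) cube([323, 16, 77]);
translate([505, 413, 816]) cube([323, 16, 77]);


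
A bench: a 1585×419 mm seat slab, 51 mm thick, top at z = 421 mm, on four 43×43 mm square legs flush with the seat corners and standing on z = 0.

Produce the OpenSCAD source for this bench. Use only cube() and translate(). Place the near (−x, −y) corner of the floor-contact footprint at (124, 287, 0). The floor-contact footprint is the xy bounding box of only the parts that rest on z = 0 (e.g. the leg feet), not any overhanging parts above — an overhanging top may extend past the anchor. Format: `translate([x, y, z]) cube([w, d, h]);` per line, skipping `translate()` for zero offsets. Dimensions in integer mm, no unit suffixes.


translate([124, 287, 370]) cube([1585, 419, 51]);
translate([124, 287, 0]) cube([43, 43, 370]);
translate([124, 663, 0]) cube([43, 43, 370]);
translate([1666, 287, 0]) cube([43, 43, 370]);
translate([1666, 663, 0]) cube([43, 43, 370]);


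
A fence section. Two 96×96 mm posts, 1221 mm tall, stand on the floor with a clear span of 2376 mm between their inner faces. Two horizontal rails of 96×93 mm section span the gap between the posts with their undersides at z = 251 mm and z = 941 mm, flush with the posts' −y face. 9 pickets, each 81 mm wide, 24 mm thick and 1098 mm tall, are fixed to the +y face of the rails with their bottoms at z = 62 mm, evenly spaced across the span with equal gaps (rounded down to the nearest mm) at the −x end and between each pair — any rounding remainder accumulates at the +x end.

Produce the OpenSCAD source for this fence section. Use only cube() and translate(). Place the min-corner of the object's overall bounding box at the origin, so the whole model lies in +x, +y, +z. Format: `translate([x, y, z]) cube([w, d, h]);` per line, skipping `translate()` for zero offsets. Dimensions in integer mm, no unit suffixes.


cube([96, 96, 1221]);
translate([2472, 0, 0]) cube([96, 96, 1221]);
translate([96, 0, 251]) cube([2376, 96, 93]);
translate([96, 0, 941]) cube([2376, 96, 93]);
translate([260, 96, 62]) cube([81, 24, 1098]);
translate([505, 96, 62]) cube([81, 24, 1098]);
translate([750, 96, 62]) cube([81, 24, 1098]);
translate([995, 96, 62]) cube([81, 24, 1098]);
translate([1240, 96, 62]) cube([81, 24, 1098]);
translate([1485, 96, 62]) cube([81, 24, 1098]);
translate([1730, 96, 62]) cube([81, 24, 1098]);
translate([1975, 96, 62]) cube([81, 24, 1098]);
translate([2220, 96, 62]) cube([81, 24, 1098]);


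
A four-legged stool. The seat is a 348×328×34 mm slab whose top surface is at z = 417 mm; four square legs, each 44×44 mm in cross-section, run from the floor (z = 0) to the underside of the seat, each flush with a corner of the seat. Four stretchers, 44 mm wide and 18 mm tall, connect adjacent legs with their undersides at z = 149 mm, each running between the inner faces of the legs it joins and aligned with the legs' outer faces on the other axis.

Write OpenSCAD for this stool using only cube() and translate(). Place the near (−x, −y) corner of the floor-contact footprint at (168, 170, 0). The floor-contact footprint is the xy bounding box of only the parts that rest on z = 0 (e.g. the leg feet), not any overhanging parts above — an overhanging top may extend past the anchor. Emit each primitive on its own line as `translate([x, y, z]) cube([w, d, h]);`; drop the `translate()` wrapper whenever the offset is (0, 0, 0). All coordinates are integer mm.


translate([168, 170, 383]) cube([348, 328, 34]);
translate([168, 170, 0]) cube([44, 44, 383]);
translate([472, 170, 0]) cube([44, 44, 383]);
translate([168, 454, 0]) cube([44, 44, 383]);
translate([472, 454, 0]) cube([44, 44, 383]);
translate([212, 170, 149]) cube([260, 44, 18]);
translate([212, 454, 149]) cube([260, 44, 18]);
translate([168, 214, 149]) cube([44, 240, 18]);
translate([472, 214, 149]) cube([44, 240, 18]);


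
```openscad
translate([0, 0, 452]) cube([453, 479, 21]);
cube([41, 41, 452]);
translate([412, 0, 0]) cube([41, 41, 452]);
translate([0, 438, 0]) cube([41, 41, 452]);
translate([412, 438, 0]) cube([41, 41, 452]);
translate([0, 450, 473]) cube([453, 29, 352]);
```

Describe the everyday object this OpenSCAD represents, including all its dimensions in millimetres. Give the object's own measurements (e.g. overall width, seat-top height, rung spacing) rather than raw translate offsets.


A chair. The seat is a 453×479×21 mm slab with its top at z = 473 mm, on four 41×41 mm corner legs (flush with the seat edges, standing on z = 0). A flat backrest 29 mm thick, 352 mm tall, spans the full seat width and rises from the seat top along its +y edge, rear face flush with the rear of the seat.


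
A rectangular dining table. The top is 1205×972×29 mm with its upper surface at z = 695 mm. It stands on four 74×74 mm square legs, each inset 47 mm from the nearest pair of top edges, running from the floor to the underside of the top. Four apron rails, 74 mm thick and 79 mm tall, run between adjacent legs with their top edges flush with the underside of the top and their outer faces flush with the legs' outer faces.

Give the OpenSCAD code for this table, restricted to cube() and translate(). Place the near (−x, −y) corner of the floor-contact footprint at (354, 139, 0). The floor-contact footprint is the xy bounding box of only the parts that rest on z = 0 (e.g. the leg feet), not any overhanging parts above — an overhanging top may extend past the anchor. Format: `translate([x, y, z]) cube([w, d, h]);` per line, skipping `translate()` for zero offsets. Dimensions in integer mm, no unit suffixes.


// leg_h = 695 - 29 = 666
// apron z = 666 - 79 = 587
translate([307, 92, 666]) cube([1205, 972, 29]);
translate([354, 139, 0]) cube([74, 74, 666]);
translate([1391, 139, 0]) cube([74, 74, 666]);
translate([354, 943, 0]) cube([74, 74, 666]);
translate([1391, 943, 0]) cube([74, 74, 666]);
translate([428, 139, 587]) cube([963, 74, 79]);
translate([428, 943, 587]) cube([963, 74, 79]);
translate([354, 213, 587]) cube([74, 730, 79]);
translate([1391, 213, 587]) cube([74, 730, 79]);


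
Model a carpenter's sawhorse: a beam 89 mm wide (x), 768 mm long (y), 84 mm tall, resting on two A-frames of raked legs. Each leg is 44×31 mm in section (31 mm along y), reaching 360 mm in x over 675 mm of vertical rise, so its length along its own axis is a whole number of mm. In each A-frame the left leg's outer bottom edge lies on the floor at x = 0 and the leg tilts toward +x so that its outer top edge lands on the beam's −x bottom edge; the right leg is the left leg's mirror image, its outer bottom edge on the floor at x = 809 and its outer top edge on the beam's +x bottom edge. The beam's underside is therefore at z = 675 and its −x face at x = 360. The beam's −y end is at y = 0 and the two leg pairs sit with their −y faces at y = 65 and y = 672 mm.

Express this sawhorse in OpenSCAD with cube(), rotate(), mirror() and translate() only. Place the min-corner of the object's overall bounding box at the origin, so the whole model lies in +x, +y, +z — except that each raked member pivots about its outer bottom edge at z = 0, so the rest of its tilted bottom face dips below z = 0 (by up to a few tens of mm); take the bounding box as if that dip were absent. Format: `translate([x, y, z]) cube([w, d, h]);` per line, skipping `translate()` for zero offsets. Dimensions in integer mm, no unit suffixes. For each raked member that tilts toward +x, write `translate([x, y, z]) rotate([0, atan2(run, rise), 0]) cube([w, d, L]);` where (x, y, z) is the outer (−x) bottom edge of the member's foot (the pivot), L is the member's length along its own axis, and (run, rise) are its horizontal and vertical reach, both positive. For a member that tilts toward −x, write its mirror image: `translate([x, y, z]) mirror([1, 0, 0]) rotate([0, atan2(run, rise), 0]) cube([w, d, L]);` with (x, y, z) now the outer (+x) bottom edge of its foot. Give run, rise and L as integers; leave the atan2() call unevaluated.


translate([360, 0, 675]) cube([89, 768, 84]);
translate([0, 65, 0]) rotate([0, atan2(360, 675), 0]) cube([44, 31, 765]);
translate([809, 65, 0]) mirror([1, 0, 0]) rotate([0, atan2(360, 675), 0]) cube([44, 31, 765]);
translate([0, 672, 0]) rotate([0, atan2(360, 675), 0]) cube([44, 31, 765]);
translate([809, 672, 0]) mirror([1, 0, 0]) rotate([0, atan2(360, 675), 0]) cube([44, 31, 765]);


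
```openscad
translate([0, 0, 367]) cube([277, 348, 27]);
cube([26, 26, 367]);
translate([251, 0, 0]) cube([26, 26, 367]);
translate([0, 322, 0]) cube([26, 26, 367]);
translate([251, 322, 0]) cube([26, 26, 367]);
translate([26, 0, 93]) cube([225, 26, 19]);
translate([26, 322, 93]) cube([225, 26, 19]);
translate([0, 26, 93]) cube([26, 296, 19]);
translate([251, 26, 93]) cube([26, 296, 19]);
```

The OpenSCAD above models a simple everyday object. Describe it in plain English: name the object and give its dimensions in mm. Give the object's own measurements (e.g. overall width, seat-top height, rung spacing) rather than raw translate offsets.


A four-legged stool. The seat is a 277×348×27 mm slab whose top surface is at z = 394 mm; four square legs, each 26×26 mm in cross-section, run from the floor (z = 0) to the underside of the seat, each flush with a corner of the seat. Four stretchers, 26 mm wide and 19 mm tall, connect adjacent legs with their undersides at z = 93 mm, each running between the inner faces of the legs it joins and aligned with the legs' outer faces on the other axis.


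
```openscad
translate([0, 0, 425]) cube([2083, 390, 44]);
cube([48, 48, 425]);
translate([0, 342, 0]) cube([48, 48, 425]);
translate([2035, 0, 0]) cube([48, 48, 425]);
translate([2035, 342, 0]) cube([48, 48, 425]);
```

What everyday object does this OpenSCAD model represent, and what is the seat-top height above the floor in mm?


A bench. The seat-top height is 469 mm.

A long slab on four corner posts — a bench. The slab sits at z = 425 with thickness 44, so the top is 425 + 44 = 469 mm.


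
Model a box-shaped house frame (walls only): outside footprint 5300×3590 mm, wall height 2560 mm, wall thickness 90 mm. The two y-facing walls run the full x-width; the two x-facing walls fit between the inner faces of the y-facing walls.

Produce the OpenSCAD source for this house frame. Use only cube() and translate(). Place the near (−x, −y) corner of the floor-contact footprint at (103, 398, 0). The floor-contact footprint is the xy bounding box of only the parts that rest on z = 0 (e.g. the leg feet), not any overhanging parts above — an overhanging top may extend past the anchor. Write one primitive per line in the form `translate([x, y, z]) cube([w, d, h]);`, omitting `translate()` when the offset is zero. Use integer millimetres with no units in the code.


translate([103, 398, 0]) cube([5300, 90, 2560]);
translate([103, 3898, 0]) cube([5300, 90, 2560]);
translate([103, 488, 0]) cube([90, 3410, 2560]);
translate([5313, 488, 0]) cube([90, 3410, 2560]);


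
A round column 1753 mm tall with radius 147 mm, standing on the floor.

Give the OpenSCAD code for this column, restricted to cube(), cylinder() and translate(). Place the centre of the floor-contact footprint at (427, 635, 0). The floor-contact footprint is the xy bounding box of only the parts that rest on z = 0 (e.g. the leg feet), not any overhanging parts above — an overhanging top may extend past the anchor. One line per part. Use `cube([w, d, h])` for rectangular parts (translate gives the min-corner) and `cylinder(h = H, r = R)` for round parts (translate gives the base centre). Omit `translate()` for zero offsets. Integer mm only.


translate([427, 635, 0]) cylinder(h = 1753, r = 147);


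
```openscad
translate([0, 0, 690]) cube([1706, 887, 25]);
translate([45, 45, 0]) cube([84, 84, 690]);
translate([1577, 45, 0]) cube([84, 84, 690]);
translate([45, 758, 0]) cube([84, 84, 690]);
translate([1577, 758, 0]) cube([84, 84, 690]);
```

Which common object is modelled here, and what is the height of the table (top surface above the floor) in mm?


A table. The table height is 715 mm.

A 1706×887×25 slab sits at z = 690 on four 84 mm square posts — a table. The top surface is at 690 + 25 = 715 mm.


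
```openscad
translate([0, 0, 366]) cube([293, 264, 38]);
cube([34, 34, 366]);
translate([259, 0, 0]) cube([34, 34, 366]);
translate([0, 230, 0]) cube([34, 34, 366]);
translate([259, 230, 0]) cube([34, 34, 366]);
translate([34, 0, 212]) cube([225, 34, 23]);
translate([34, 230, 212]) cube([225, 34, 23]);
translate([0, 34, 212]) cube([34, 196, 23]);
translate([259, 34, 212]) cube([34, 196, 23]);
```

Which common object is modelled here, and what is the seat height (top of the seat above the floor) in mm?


A stool. The seat height is 404 mm.

A 293×264×38 slab at z = 366 on four corner posts — a stool. The seat top is 366 + 38 = 404 mm.


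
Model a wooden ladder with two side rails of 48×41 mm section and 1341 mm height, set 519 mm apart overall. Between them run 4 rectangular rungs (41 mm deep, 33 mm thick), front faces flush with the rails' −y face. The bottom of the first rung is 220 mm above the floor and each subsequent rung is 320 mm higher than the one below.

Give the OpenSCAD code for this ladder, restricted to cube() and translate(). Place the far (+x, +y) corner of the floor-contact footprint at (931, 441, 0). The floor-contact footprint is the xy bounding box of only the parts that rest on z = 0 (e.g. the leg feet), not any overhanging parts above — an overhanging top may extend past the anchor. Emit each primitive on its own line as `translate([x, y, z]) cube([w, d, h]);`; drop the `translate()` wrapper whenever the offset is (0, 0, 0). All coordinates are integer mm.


translate([412, 400, 0]) cube([48, 41, 1341]);
translate([883, 400, 0]) cube([48, 41, 1341]);
translate([460, 400, 220]) cube([423, 41, 33]);
translate([460, 400, 540]) cube([423, 41, 33]);
translate([460, 400, 860]) cube([423, 41, 33]);
translate([460, 400, 1180]) cube([423, 41, 33]);


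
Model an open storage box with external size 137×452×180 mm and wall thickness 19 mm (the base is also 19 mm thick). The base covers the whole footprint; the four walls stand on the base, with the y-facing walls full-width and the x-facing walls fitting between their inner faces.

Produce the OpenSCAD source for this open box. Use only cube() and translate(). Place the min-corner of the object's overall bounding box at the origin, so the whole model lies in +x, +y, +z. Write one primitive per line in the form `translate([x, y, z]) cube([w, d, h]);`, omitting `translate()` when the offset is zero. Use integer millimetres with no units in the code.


cube([137, 452, 19]);
translate([0, 0, 19]) cube([137, 19, 161]);
translate([0, 433, 19]) cube([137, 19, 161]);
translate([0, 19, 19]) cube([19, 414, 161]);
translate([118, 19, 19]) cube([19, 414, 161]);


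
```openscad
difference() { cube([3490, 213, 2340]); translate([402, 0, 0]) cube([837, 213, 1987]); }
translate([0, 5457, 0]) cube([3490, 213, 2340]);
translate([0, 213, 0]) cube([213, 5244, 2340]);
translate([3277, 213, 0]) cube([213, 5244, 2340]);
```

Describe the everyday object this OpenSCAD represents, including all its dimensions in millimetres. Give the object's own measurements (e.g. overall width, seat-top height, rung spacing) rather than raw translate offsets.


A single room: four walls, each 2340 mm tall and 213 mm thick, enclosing an outside footprint 3490×5670 mm (x × y), no floor or roof. The front and back walls (−y and +y sides) run the full x-width; the side walls fit between their inner faces. A door opening 837 mm wide and 1987 mm tall is cut through the front wall from the floor up, its −x edge 402 mm from the wall's −x end.


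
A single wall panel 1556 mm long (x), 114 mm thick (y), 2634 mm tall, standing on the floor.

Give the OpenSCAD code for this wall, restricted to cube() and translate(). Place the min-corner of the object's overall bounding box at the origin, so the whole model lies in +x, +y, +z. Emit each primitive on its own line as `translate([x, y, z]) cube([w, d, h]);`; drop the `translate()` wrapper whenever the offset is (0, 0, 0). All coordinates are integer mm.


cube([1556, 114, 2634]);


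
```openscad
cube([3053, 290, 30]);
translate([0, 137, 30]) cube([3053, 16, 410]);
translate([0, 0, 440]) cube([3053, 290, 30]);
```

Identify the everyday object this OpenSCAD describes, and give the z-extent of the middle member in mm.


An I-beam. The web height is 410 mm.

Two wide flanges with a thin centred web — an I-beam. Overall 470 mm minus two 30 mm flanges gives a web of 470 − 2·30 = 410 mm.


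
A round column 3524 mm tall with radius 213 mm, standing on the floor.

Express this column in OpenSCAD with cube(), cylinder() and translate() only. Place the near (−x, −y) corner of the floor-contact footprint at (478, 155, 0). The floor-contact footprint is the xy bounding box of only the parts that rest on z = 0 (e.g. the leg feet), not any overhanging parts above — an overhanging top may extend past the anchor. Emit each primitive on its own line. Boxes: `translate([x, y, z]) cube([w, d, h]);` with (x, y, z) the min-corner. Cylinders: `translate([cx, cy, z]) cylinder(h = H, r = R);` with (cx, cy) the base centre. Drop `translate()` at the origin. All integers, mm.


translate([691, 368, 0]) cylinder(h = 3524, r = 213);


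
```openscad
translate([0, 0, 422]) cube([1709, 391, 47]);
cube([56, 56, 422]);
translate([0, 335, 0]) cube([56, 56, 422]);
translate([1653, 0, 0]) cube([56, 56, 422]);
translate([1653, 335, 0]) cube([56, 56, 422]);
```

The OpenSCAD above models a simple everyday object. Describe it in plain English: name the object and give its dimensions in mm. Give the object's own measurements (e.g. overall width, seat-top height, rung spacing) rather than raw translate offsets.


A long wooden bench with a 1709 mm (x) × 391 mm (y) seat, 47 mm thick, its top surface 469 mm above the floor. Four 56 mm square legs at the seat corners, flush with the edges, run from z = 0 to the seat underside.


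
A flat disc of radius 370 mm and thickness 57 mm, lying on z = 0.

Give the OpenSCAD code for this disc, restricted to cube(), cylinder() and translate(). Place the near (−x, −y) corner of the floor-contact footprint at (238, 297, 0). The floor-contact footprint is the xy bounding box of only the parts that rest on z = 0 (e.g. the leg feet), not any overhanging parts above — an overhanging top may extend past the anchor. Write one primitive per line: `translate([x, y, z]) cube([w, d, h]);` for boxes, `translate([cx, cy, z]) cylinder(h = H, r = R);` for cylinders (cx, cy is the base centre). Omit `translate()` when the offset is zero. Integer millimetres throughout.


translate([608, 667, 0]) cylinder(h = 57, r = 370);


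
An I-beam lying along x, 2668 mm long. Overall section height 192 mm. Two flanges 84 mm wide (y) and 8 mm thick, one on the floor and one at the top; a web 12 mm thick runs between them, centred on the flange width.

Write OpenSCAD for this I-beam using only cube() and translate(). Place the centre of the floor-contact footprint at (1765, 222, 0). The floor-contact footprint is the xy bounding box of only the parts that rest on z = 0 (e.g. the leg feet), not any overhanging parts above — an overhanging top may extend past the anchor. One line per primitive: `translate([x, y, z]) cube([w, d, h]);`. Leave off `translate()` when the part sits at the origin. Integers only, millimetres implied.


translate([431, 180, 0]) cube([2668, 84, 8]);
translate([431, 216, 8]) cube([2668, 12, 176]);
translate([431, 180, 184]) cube([2668, 84, 8]);


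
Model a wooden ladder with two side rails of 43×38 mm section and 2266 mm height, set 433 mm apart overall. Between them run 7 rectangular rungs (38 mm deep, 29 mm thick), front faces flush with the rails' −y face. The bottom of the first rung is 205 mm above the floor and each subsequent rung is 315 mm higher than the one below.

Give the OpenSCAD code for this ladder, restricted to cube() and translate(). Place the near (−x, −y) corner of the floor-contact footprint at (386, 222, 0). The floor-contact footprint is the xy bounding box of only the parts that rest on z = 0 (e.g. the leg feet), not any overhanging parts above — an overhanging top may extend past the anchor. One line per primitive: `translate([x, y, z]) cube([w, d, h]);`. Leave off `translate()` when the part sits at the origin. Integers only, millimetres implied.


translate([386, 222, 0]) cube([43, 38, 2266]);
translate([776, 222, 0]) cube([43, 38, 2266]);
translate([429, 222, 205]) cube([347, 38, 29]);
translate([429, 222, 520]) cube([347, 38, 29]);
translate([429, 222, 835]) cube([347, 38, 29]);
translate([429, 222, 1150]) cube([347, 38, 29]);
translate([429, 222, 1465]) cube([347, 38, 29]);
translate([429, 222, 1780]) cube([347, 38, 29]);
translate([429, 222, 2095]) cube([347, 38, 29]);


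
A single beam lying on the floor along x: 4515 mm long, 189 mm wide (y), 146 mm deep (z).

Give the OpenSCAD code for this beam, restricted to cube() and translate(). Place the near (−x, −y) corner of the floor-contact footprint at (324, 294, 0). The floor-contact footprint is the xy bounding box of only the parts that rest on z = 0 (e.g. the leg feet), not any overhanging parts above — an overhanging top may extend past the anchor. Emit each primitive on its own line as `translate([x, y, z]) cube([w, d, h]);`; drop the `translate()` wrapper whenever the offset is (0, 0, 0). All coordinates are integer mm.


translate([324, 294, 0]) cube([4515, 189, 146]);


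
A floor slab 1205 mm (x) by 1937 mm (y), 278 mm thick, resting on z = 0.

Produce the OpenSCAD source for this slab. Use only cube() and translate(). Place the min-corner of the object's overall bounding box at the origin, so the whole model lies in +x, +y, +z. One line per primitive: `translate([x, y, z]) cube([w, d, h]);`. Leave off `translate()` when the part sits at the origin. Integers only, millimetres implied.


cube([1205, 1937, 278]);


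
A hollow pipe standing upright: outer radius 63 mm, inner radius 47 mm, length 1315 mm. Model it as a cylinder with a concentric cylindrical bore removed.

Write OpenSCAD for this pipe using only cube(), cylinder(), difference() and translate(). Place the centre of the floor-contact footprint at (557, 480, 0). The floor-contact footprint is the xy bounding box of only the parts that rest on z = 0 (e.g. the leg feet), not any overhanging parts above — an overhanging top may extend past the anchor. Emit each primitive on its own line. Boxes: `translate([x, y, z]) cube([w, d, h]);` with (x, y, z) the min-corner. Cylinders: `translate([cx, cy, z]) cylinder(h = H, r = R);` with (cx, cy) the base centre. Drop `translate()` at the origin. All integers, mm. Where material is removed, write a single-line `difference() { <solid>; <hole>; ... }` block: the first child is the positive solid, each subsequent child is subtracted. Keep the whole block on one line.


difference() { translate([557, 480, 0]) cylinder(h = 1315, r = 63); translate([557, 480, 0]) cylinder(h = 1315, r = 47); }


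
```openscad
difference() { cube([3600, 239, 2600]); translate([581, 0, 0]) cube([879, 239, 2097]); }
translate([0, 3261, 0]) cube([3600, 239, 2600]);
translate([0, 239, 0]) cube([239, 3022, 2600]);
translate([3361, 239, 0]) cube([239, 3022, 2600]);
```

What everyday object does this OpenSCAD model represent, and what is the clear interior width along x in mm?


A single room. The interior width is 3122 mm.

Four walls enclosing a rectangle with a door in the front wall — a room. Outside width 3600 minus two 239 mm walls gives 3122 mm.


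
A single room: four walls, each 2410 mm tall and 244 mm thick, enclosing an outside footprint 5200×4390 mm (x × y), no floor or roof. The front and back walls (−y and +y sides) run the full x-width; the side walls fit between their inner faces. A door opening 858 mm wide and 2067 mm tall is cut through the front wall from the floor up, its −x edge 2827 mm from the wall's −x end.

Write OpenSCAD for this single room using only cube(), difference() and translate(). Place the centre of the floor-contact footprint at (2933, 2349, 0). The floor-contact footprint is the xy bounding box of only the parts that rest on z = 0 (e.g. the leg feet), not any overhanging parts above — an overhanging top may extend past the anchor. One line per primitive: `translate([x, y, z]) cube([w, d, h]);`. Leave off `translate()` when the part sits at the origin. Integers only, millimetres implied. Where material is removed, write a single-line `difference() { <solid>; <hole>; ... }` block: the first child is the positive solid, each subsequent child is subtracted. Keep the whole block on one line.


difference() { translate([333, 154, 0]) cube([5200, 244, 2410]); translate([3160, 154, 0]) cube([858, 244, 2067]); }
translate([333, 4300, 0]) cube([5200, 244, 2410]);
translate([333, 398, 0]) cube([244, 3902, 2410]);
translate([5289, 398, 0]) cube([244, 3902, 2410]);


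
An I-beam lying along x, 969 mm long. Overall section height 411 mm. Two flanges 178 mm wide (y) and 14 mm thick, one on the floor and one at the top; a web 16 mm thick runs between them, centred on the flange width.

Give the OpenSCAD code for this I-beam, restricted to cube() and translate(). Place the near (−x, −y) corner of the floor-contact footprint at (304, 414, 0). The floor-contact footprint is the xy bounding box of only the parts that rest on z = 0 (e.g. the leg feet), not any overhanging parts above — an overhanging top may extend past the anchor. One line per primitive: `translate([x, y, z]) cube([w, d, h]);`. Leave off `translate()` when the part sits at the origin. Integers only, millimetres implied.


translate([304, 414, 0]) cube([969, 178, 14]);
translate([304, 495, 14]) cube([969, 16, 383]);
translate([304, 414, 397]) cube([969, 178, 14]);


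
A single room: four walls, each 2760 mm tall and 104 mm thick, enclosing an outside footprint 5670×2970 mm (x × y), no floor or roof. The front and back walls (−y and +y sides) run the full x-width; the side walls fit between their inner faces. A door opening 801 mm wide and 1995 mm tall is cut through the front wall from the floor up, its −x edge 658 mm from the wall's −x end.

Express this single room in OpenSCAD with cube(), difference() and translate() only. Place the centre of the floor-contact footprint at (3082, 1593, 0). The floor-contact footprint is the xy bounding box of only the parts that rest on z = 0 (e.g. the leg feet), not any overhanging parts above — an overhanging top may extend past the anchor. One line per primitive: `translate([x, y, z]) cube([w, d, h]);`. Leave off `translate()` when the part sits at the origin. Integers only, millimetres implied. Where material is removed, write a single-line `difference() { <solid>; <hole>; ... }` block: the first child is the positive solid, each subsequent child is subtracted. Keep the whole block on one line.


difference() { translate([247, 108, 0]) cube([5670, 104, 2760]); translate([905, 108, 0]) cube([801, 104, 1995]); }
translate([247, 2974, 0]) cube([5670, 104, 2760]);
translate([247, 212, 0]) cube([104, 2762, 2760]);
translate([5813, 212, 0]) cube([104, 2762, 2760]);


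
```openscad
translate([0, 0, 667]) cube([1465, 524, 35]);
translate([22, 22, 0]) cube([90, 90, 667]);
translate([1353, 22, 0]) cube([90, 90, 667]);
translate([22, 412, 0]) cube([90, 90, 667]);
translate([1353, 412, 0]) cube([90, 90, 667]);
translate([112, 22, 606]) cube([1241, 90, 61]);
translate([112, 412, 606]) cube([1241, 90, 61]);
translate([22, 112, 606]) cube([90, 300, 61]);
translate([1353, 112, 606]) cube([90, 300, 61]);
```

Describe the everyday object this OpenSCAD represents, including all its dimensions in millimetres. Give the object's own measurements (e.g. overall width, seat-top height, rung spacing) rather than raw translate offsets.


A table: top 1465 mm (x) × 524 mm (y), 35 mm thick, upper face at z = 702 mm, on four 90×90 mm square legs, each inset 22 mm from the nearest pair of top edges from z = 0 to the bottom of the top. Four apron rails, 90 mm thick and 61 mm tall, run between adjacent legs with their top edges flush with the underside of the top and their outer faces flush with the legs' outer faces.


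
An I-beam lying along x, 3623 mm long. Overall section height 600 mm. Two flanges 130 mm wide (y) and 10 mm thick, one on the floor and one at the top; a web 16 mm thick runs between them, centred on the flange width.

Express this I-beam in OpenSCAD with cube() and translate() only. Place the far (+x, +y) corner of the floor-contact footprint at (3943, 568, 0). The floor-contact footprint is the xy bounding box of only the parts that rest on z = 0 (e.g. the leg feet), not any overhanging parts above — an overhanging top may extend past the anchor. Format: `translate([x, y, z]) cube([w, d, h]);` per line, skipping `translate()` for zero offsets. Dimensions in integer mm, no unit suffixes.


translate([320, 438, 0]) cube([3623, 130, 10]);
translate([320, 495, 10]) cube([3623, 16, 580]);
translate([320, 438, 590]) cube([3623, 130, 10]);


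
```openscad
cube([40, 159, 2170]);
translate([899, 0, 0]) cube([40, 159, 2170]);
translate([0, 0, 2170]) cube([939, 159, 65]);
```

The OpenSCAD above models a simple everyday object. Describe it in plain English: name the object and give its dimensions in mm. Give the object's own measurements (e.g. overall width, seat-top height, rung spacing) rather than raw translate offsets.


A door frame. The clear opening is 859 mm wide and 2170 mm high. Two 40 mm wide jambs, 159 mm deep, stand either side of the opening from the floor to the top of the opening. A 65 mm thick head sits across the top of both jambs, spanning the full outside width of the frame.


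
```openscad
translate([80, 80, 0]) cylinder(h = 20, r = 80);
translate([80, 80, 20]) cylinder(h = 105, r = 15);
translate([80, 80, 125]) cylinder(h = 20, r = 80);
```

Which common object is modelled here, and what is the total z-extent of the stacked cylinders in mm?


A spool. The overall height is 145 mm.

Three coaxial cylinders, large–small–large — a spool. Two 20 mm flanges and a 105 mm core give 20 + 105 + 20 = 145 mm.


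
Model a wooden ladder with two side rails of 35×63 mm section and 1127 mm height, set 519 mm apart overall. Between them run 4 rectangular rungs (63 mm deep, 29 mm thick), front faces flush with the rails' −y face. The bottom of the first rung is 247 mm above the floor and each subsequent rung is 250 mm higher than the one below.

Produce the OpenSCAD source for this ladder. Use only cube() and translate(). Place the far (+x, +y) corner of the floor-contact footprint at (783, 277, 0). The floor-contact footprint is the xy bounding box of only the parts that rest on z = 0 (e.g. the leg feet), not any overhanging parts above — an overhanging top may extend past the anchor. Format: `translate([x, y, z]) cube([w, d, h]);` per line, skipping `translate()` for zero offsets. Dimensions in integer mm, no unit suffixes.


translate([264, 214, 0]) cube([35, 63, 1127]);
translate([748, 214, 0]) cube([35, 63, 1127]);
translate([299, 214, 247]) cube([449, 63, 29]);
translate([299, 214, 497]) cube([449, 63, 29]);
translate([299, 214, 747]) cube([449, 63, 29]);
translate([299, 214, 997]) cube([449, 63, 29]);


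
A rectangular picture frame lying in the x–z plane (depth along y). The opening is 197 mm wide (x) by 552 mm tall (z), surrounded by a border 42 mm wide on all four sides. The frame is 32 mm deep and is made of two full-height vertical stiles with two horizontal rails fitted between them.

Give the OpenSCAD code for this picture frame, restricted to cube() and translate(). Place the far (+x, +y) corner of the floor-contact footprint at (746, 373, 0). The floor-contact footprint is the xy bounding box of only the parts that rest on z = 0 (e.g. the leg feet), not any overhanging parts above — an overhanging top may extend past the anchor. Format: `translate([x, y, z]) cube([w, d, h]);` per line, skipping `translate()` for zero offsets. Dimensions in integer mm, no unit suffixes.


translate([465, 341, 0]) cube([42, 32, 636]);
translate([704, 341, 0]) cube([42, 32, 636]);
translate([507, 341, 0]) cube([197, 32, 42]);
translate([507, 341, 594]) cube([197, 32, 42]);


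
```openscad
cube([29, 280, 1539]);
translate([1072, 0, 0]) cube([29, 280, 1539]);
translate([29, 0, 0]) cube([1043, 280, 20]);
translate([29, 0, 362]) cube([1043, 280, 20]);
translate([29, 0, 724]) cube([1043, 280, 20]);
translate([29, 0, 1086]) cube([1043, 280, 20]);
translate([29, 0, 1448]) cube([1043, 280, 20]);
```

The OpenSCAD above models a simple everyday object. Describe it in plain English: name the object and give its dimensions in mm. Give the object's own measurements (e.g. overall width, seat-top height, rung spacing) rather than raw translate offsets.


An open bookshelf. Two side panels, each 29 mm thick, 280 mm deep and 1539 mm tall, stand 1101 mm apart (outside-to-outside). Between them sit 5 shelves, each 20 mm thick and 280 mm deep, spanning the full gap between the sides. The bottom shelf rests on the floor (its underside at z = 0) and the clear gap between one shelf's top and the next shelf's underside is 342 mm.


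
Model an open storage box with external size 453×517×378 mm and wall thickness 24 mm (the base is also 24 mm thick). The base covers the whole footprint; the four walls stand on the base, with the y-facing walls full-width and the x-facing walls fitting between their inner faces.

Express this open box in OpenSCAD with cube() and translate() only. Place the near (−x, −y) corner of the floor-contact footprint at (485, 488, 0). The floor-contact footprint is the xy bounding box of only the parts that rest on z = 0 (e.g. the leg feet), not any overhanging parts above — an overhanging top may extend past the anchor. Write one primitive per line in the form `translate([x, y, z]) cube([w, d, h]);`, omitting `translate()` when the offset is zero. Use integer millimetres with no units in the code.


translate([485, 488, 0]) cube([453, 517, 24]);
translate([485, 488, 24]) cube([453, 24, 354]);
translate([485, 981, 24]) cube([453, 24, 354]);
translate([485, 512, 24]) cube([24, 469, 354]);
translate([914, 512, 24]) cube([24, 469, 354]);
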